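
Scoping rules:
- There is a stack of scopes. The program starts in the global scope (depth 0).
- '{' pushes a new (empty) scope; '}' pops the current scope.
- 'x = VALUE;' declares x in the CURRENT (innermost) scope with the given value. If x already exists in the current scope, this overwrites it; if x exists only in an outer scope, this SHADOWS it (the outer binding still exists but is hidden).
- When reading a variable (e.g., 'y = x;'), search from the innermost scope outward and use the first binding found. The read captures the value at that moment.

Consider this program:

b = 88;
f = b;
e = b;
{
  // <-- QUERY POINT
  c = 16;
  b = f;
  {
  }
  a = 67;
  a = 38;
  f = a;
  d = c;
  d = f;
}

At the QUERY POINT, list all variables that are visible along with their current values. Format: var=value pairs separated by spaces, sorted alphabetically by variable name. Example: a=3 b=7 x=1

Answer: b=88 e=88 f=88

Derivation:
Step 1: declare b=88 at depth 0
Step 2: declare f=(read b)=88 at depth 0
Step 3: declare e=(read b)=88 at depth 0
Step 4: enter scope (depth=1)
Visible at query point: b=88 e=88 f=88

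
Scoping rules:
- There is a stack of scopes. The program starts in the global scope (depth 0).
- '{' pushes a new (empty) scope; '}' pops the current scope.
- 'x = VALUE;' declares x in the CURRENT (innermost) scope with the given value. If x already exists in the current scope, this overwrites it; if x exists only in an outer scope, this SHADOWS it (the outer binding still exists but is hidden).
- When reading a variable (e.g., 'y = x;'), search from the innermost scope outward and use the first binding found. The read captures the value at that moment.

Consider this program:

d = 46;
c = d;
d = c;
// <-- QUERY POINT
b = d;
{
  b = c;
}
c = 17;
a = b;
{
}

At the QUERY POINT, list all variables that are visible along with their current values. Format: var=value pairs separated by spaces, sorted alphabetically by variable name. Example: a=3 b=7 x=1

Step 1: declare d=46 at depth 0
Step 2: declare c=(read d)=46 at depth 0
Step 3: declare d=(read c)=46 at depth 0
Visible at query point: c=46 d=46

Answer: c=46 d=46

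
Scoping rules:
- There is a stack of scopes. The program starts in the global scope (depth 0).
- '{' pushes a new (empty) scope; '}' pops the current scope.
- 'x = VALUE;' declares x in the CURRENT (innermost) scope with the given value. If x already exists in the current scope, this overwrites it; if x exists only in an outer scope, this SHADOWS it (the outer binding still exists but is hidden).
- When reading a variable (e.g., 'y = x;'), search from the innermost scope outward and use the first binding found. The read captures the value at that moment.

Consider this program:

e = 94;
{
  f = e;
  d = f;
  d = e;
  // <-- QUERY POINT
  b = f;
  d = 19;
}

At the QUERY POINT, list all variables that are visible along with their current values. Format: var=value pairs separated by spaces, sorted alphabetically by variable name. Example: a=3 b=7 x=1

Step 1: declare e=94 at depth 0
Step 2: enter scope (depth=1)
Step 3: declare f=(read e)=94 at depth 1
Step 4: declare d=(read f)=94 at depth 1
Step 5: declare d=(read e)=94 at depth 1
Visible at query point: d=94 e=94 f=94

Answer: d=94 e=94 f=94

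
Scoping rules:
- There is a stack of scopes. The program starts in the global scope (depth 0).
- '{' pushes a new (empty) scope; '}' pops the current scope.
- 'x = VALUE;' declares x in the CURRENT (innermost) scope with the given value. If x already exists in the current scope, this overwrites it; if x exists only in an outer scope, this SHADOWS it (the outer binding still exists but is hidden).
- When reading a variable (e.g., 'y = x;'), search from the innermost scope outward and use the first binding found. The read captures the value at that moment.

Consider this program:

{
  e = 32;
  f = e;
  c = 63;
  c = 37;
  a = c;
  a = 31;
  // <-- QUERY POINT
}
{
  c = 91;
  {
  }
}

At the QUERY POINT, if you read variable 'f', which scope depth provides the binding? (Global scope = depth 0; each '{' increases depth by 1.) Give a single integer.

Step 1: enter scope (depth=1)
Step 2: declare e=32 at depth 1
Step 3: declare f=(read e)=32 at depth 1
Step 4: declare c=63 at depth 1
Step 5: declare c=37 at depth 1
Step 6: declare a=(read c)=37 at depth 1
Step 7: declare a=31 at depth 1
Visible at query point: a=31 c=37 e=32 f=32

Answer: 1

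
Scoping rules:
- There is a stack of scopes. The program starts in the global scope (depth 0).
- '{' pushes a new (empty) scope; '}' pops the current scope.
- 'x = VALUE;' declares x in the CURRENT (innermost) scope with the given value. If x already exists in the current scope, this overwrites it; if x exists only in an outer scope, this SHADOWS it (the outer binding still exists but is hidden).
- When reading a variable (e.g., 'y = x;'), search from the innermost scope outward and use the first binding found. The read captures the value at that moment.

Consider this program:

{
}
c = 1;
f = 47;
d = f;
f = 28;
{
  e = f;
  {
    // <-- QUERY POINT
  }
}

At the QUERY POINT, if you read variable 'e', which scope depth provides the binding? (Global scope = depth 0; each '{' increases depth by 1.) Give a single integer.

Answer: 1

Derivation:
Step 1: enter scope (depth=1)
Step 2: exit scope (depth=0)
Step 3: declare c=1 at depth 0
Step 4: declare f=47 at depth 0
Step 5: declare d=(read f)=47 at depth 0
Step 6: declare f=28 at depth 0
Step 7: enter scope (depth=1)
Step 8: declare e=(read f)=28 at depth 1
Step 9: enter scope (depth=2)
Visible at query point: c=1 d=47 e=28 f=28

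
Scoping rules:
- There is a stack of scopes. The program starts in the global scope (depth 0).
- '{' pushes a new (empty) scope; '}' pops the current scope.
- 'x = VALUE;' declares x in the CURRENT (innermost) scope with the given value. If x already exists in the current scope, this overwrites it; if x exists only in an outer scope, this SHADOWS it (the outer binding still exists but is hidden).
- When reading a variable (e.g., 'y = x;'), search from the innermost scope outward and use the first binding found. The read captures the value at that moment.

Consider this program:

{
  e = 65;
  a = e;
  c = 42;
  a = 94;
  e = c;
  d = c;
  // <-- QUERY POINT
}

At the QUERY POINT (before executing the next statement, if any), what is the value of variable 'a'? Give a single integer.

Step 1: enter scope (depth=1)
Step 2: declare e=65 at depth 1
Step 3: declare a=(read e)=65 at depth 1
Step 4: declare c=42 at depth 1
Step 5: declare a=94 at depth 1
Step 6: declare e=(read c)=42 at depth 1
Step 7: declare d=(read c)=42 at depth 1
Visible at query point: a=94 c=42 d=42 e=42

Answer: 94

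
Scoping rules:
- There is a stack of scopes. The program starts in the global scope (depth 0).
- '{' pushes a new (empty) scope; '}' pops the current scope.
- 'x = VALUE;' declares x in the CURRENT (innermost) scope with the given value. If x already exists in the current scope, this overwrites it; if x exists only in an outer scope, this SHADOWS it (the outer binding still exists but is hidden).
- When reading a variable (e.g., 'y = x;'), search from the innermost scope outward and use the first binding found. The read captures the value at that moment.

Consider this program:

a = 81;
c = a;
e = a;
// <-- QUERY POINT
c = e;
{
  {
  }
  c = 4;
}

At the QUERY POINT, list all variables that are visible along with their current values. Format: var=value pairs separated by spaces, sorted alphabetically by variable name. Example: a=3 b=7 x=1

Step 1: declare a=81 at depth 0
Step 2: declare c=(read a)=81 at depth 0
Step 3: declare e=(read a)=81 at depth 0
Visible at query point: a=81 c=81 e=81

Answer: a=81 c=81 e=81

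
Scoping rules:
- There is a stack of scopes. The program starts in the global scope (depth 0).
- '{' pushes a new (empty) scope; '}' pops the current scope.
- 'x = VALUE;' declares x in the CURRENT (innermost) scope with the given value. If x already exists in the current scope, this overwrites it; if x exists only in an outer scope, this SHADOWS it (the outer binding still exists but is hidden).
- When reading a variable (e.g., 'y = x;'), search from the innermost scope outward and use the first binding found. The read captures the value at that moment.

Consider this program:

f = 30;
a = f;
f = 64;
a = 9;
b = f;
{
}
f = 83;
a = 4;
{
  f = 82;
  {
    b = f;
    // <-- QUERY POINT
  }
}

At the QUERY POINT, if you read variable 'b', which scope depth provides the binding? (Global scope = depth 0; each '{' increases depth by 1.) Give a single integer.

Step 1: declare f=30 at depth 0
Step 2: declare a=(read f)=30 at depth 0
Step 3: declare f=64 at depth 0
Step 4: declare a=9 at depth 0
Step 5: declare b=(read f)=64 at depth 0
Step 6: enter scope (depth=1)
Step 7: exit scope (depth=0)
Step 8: declare f=83 at depth 0
Step 9: declare a=4 at depth 0
Step 10: enter scope (depth=1)
Step 11: declare f=82 at depth 1
Step 12: enter scope (depth=2)
Step 13: declare b=(read f)=82 at depth 2
Visible at query point: a=4 b=82 f=82

Answer: 2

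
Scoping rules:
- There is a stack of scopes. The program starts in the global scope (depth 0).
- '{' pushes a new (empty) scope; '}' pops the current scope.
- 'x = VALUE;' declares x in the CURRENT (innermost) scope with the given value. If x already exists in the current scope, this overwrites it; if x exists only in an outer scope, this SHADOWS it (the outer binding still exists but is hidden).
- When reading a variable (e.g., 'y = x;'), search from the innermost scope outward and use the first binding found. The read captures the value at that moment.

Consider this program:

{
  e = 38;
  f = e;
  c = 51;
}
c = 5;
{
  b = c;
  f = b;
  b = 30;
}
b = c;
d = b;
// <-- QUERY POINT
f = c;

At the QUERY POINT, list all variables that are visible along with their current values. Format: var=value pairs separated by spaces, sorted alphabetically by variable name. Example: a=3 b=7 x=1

Step 1: enter scope (depth=1)
Step 2: declare e=38 at depth 1
Step 3: declare f=(read e)=38 at depth 1
Step 4: declare c=51 at depth 1
Step 5: exit scope (depth=0)
Step 6: declare c=5 at depth 0
Step 7: enter scope (depth=1)
Step 8: declare b=(read c)=5 at depth 1
Step 9: declare f=(read b)=5 at depth 1
Step 10: declare b=30 at depth 1
Step 11: exit scope (depth=0)
Step 12: declare b=(read c)=5 at depth 0
Step 13: declare d=(read b)=5 at depth 0
Visible at query point: b=5 c=5 d=5

Answer: b=5 c=5 d=5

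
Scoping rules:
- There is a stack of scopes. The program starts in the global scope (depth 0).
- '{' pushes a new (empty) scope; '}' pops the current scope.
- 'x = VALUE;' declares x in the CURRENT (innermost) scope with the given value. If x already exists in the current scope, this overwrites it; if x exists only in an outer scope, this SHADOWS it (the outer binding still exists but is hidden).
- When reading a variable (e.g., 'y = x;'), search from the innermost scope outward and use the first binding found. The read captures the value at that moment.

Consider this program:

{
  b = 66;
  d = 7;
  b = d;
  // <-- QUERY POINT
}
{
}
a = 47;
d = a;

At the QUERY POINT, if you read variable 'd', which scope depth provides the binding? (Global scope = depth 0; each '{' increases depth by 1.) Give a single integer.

Answer: 1

Derivation:
Step 1: enter scope (depth=1)
Step 2: declare b=66 at depth 1
Step 3: declare d=7 at depth 1
Step 4: declare b=(read d)=7 at depth 1
Visible at query point: b=7 d=7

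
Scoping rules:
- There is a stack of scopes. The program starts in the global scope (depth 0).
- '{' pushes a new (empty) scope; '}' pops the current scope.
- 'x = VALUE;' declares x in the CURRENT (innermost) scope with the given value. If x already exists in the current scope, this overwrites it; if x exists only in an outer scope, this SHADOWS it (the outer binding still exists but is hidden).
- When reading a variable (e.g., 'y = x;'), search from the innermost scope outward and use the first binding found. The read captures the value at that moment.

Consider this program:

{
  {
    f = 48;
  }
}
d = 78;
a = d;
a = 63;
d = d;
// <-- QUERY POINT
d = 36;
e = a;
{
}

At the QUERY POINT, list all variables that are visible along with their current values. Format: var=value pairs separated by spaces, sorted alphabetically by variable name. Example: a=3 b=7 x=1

Step 1: enter scope (depth=1)
Step 2: enter scope (depth=2)
Step 3: declare f=48 at depth 2
Step 4: exit scope (depth=1)
Step 5: exit scope (depth=0)
Step 6: declare d=78 at depth 0
Step 7: declare a=(read d)=78 at depth 0
Step 8: declare a=63 at depth 0
Step 9: declare d=(read d)=78 at depth 0
Visible at query point: a=63 d=78

Answer: a=63 d=78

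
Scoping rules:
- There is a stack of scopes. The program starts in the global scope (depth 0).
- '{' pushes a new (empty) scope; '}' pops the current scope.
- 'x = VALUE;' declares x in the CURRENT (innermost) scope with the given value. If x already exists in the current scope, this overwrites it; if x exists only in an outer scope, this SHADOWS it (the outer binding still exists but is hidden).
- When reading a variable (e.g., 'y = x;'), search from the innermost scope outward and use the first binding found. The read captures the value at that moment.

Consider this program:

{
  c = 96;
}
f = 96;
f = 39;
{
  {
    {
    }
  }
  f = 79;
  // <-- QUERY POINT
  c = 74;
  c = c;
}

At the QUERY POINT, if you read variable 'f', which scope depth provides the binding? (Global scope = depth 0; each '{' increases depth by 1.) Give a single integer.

Answer: 1

Derivation:
Step 1: enter scope (depth=1)
Step 2: declare c=96 at depth 1
Step 3: exit scope (depth=0)
Step 4: declare f=96 at depth 0
Step 5: declare f=39 at depth 0
Step 6: enter scope (depth=1)
Step 7: enter scope (depth=2)
Step 8: enter scope (depth=3)
Step 9: exit scope (depth=2)
Step 10: exit scope (depth=1)
Step 11: declare f=79 at depth 1
Visible at query point: f=79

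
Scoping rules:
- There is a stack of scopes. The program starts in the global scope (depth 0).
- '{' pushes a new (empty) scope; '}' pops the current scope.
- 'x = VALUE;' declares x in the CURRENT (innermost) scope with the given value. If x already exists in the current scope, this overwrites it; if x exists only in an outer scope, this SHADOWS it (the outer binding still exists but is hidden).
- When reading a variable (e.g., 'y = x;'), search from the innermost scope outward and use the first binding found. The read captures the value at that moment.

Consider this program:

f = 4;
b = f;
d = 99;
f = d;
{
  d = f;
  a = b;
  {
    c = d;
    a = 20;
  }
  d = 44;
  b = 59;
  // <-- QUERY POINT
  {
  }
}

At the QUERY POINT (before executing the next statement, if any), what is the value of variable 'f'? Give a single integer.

Step 1: declare f=4 at depth 0
Step 2: declare b=(read f)=4 at depth 0
Step 3: declare d=99 at depth 0
Step 4: declare f=(read d)=99 at depth 0
Step 5: enter scope (depth=1)
Step 6: declare d=(read f)=99 at depth 1
Step 7: declare a=(read b)=4 at depth 1
Step 8: enter scope (depth=2)
Step 9: declare c=(read d)=99 at depth 2
Step 10: declare a=20 at depth 2
Step 11: exit scope (depth=1)
Step 12: declare d=44 at depth 1
Step 13: declare b=59 at depth 1
Visible at query point: a=4 b=59 d=44 f=99

Answer: 99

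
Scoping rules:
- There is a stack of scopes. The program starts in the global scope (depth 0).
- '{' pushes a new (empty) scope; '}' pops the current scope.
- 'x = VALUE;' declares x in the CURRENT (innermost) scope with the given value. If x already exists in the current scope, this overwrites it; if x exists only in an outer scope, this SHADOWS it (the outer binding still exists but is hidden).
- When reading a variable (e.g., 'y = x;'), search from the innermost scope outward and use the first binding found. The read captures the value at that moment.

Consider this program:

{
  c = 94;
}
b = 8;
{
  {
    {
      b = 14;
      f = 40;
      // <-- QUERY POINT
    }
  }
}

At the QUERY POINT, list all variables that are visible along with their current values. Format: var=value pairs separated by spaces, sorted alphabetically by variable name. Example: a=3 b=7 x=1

Step 1: enter scope (depth=1)
Step 2: declare c=94 at depth 1
Step 3: exit scope (depth=0)
Step 4: declare b=8 at depth 0
Step 5: enter scope (depth=1)
Step 6: enter scope (depth=2)
Step 7: enter scope (depth=3)
Step 8: declare b=14 at depth 3
Step 9: declare f=40 at depth 3
Visible at query point: b=14 f=40

Answer: b=14 f=40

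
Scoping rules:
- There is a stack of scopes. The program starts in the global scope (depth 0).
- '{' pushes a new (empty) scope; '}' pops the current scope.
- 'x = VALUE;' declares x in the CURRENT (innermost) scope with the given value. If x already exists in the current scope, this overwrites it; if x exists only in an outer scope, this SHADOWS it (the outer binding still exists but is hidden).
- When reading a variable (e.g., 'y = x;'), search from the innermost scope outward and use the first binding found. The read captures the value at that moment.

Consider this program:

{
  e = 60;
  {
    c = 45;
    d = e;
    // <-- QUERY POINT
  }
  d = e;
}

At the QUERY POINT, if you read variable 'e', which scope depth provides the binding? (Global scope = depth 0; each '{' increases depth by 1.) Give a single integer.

Step 1: enter scope (depth=1)
Step 2: declare e=60 at depth 1
Step 3: enter scope (depth=2)
Step 4: declare c=45 at depth 2
Step 5: declare d=(read e)=60 at depth 2
Visible at query point: c=45 d=60 e=60

Answer: 1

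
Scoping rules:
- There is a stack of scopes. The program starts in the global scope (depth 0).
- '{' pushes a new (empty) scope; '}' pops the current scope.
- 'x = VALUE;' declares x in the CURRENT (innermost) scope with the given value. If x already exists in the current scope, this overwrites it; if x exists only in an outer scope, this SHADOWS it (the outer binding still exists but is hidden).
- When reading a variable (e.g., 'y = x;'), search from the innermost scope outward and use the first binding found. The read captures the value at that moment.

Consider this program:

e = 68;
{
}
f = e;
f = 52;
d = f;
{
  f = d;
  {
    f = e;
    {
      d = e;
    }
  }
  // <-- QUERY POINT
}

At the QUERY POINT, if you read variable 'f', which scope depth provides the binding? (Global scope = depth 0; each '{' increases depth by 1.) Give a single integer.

Step 1: declare e=68 at depth 0
Step 2: enter scope (depth=1)
Step 3: exit scope (depth=0)
Step 4: declare f=(read e)=68 at depth 0
Step 5: declare f=52 at depth 0
Step 6: declare d=(read f)=52 at depth 0
Step 7: enter scope (depth=1)
Step 8: declare f=(read d)=52 at depth 1
Step 9: enter scope (depth=2)
Step 10: declare f=(read e)=68 at depth 2
Step 11: enter scope (depth=3)
Step 12: declare d=(read e)=68 at depth 3
Step 13: exit scope (depth=2)
Step 14: exit scope (depth=1)
Visible at query point: d=52 e=68 f=52

Answer: 1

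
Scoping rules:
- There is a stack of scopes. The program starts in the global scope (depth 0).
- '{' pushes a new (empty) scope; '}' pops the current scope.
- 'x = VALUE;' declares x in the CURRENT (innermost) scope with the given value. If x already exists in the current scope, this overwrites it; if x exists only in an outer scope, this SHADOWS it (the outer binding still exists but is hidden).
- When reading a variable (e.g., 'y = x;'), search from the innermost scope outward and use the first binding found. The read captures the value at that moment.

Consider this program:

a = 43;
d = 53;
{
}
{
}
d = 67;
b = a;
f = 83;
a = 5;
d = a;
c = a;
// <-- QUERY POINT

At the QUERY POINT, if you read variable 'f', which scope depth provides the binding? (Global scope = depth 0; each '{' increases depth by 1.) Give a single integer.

Step 1: declare a=43 at depth 0
Step 2: declare d=53 at depth 0
Step 3: enter scope (depth=1)
Step 4: exit scope (depth=0)
Step 5: enter scope (depth=1)
Step 6: exit scope (depth=0)
Step 7: declare d=67 at depth 0
Step 8: declare b=(read a)=43 at depth 0
Step 9: declare f=83 at depth 0
Step 10: declare a=5 at depth 0
Step 11: declare d=(read a)=5 at depth 0
Step 12: declare c=(read a)=5 at depth 0
Visible at query point: a=5 b=43 c=5 d=5 f=83

Answer: 0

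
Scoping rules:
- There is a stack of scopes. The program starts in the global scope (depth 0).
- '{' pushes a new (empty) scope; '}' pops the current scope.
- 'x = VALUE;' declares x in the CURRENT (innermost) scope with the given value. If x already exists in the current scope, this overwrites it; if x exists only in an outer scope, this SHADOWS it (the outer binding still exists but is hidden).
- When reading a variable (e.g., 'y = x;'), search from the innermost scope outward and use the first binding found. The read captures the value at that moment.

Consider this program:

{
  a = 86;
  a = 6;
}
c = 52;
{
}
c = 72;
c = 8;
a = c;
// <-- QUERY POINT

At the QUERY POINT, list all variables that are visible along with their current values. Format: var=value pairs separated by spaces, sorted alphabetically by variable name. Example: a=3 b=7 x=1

Step 1: enter scope (depth=1)
Step 2: declare a=86 at depth 1
Step 3: declare a=6 at depth 1
Step 4: exit scope (depth=0)
Step 5: declare c=52 at depth 0
Step 6: enter scope (depth=1)
Step 7: exit scope (depth=0)
Step 8: declare c=72 at depth 0
Step 9: declare c=8 at depth 0
Step 10: declare a=(read c)=8 at depth 0
Visible at query point: a=8 c=8

Answer: a=8 c=8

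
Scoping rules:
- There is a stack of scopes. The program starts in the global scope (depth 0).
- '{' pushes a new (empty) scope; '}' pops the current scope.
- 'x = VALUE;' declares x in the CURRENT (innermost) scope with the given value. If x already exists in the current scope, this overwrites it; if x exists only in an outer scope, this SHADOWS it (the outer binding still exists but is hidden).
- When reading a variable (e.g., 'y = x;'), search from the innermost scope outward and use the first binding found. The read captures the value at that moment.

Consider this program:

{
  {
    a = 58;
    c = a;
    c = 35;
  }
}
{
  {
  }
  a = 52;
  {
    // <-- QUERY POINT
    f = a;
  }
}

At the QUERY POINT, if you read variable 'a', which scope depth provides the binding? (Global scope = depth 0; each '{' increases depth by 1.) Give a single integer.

Answer: 1

Derivation:
Step 1: enter scope (depth=1)
Step 2: enter scope (depth=2)
Step 3: declare a=58 at depth 2
Step 4: declare c=(read a)=58 at depth 2
Step 5: declare c=35 at depth 2
Step 6: exit scope (depth=1)
Step 7: exit scope (depth=0)
Step 8: enter scope (depth=1)
Step 9: enter scope (depth=2)
Step 10: exit scope (depth=1)
Step 11: declare a=52 at depth 1
Step 12: enter scope (depth=2)
Visible at query point: a=52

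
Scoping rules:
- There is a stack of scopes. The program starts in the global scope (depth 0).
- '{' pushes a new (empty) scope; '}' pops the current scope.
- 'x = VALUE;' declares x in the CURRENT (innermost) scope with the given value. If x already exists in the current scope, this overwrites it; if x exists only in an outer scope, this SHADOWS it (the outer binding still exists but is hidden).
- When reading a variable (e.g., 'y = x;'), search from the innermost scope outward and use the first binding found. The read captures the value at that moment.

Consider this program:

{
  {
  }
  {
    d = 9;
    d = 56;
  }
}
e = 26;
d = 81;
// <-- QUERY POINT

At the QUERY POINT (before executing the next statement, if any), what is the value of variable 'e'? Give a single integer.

Answer: 26

Derivation:
Step 1: enter scope (depth=1)
Step 2: enter scope (depth=2)
Step 3: exit scope (depth=1)
Step 4: enter scope (depth=2)
Step 5: declare d=9 at depth 2
Step 6: declare d=56 at depth 2
Step 7: exit scope (depth=1)
Step 8: exit scope (depth=0)
Step 9: declare e=26 at depth 0
Step 10: declare d=81 at depth 0
Visible at query point: d=81 e=26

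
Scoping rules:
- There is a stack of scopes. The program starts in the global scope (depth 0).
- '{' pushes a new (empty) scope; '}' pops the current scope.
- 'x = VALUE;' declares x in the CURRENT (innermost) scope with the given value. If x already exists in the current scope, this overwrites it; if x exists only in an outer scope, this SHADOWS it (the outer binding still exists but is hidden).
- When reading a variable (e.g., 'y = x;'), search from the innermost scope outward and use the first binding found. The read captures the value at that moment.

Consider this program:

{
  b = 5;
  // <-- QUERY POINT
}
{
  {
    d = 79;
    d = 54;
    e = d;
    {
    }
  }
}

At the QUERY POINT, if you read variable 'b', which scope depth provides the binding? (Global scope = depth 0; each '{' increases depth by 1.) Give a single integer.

Step 1: enter scope (depth=1)
Step 2: declare b=5 at depth 1
Visible at query point: b=5

Answer: 1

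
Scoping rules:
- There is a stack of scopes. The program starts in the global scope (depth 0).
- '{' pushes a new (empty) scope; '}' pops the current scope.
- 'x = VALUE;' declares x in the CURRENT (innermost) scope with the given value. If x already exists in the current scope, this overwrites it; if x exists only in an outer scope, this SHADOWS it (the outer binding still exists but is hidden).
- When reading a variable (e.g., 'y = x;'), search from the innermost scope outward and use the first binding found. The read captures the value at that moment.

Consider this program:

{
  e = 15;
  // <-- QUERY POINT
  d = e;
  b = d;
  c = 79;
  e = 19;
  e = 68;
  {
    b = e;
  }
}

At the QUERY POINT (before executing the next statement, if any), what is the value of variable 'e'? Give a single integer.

Answer: 15

Derivation:
Step 1: enter scope (depth=1)
Step 2: declare e=15 at depth 1
Visible at query point: e=15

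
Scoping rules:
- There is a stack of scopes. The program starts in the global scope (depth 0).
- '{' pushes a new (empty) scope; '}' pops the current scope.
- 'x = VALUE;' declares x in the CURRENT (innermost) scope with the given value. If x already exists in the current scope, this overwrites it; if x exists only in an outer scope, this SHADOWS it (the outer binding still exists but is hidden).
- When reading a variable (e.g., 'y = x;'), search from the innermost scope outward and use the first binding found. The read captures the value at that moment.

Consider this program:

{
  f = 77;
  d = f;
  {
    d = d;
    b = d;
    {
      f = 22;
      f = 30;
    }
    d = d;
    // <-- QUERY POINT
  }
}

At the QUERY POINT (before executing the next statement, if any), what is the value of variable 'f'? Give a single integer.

Answer: 77

Derivation:
Step 1: enter scope (depth=1)
Step 2: declare f=77 at depth 1
Step 3: declare d=(read f)=77 at depth 1
Step 4: enter scope (depth=2)
Step 5: declare d=(read d)=77 at depth 2
Step 6: declare b=(read d)=77 at depth 2
Step 7: enter scope (depth=3)
Step 8: declare f=22 at depth 3
Step 9: declare f=30 at depth 3
Step 10: exit scope (depth=2)
Step 11: declare d=(read d)=77 at depth 2
Visible at query point: b=77 d=77 f=77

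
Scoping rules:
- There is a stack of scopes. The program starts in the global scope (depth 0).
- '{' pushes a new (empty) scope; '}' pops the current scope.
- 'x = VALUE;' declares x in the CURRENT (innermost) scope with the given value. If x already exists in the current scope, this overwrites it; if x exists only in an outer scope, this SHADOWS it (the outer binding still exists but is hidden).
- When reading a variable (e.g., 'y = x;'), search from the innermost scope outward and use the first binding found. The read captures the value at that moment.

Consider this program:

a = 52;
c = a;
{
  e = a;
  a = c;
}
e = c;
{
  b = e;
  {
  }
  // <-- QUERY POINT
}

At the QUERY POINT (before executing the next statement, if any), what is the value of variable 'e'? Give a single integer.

Answer: 52

Derivation:
Step 1: declare a=52 at depth 0
Step 2: declare c=(read a)=52 at depth 0
Step 3: enter scope (depth=1)
Step 4: declare e=(read a)=52 at depth 1
Step 5: declare a=(read c)=52 at depth 1
Step 6: exit scope (depth=0)
Step 7: declare e=(read c)=52 at depth 0
Step 8: enter scope (depth=1)
Step 9: declare b=(read e)=52 at depth 1
Step 10: enter scope (depth=2)
Step 11: exit scope (depth=1)
Visible at query point: a=52 b=52 c=52 e=52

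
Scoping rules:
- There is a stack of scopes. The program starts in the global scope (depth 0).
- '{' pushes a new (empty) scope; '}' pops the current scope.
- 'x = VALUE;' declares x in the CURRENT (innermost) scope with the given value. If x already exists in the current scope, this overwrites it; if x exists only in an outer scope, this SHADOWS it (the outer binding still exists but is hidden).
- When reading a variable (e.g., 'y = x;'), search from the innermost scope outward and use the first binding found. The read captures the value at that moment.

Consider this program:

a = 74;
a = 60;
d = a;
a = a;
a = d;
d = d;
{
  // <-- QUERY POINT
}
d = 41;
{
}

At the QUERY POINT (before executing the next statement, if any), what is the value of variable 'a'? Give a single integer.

Step 1: declare a=74 at depth 0
Step 2: declare a=60 at depth 0
Step 3: declare d=(read a)=60 at depth 0
Step 4: declare a=(read a)=60 at depth 0
Step 5: declare a=(read d)=60 at depth 0
Step 6: declare d=(read d)=60 at depth 0
Step 7: enter scope (depth=1)
Visible at query point: a=60 d=60

Answer: 60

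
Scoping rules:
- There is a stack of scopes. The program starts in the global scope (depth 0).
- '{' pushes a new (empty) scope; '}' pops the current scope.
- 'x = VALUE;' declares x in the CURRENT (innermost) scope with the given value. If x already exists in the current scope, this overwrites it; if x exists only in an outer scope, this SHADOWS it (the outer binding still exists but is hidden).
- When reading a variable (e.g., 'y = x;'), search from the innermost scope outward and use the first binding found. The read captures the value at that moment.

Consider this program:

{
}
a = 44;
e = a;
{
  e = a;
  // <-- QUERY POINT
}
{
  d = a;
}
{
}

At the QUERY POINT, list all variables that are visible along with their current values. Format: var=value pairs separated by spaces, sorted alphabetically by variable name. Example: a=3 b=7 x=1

Step 1: enter scope (depth=1)
Step 2: exit scope (depth=0)
Step 3: declare a=44 at depth 0
Step 4: declare e=(read a)=44 at depth 0
Step 5: enter scope (depth=1)
Step 6: declare e=(read a)=44 at depth 1
Visible at query point: a=44 e=44

Answer: a=44 e=44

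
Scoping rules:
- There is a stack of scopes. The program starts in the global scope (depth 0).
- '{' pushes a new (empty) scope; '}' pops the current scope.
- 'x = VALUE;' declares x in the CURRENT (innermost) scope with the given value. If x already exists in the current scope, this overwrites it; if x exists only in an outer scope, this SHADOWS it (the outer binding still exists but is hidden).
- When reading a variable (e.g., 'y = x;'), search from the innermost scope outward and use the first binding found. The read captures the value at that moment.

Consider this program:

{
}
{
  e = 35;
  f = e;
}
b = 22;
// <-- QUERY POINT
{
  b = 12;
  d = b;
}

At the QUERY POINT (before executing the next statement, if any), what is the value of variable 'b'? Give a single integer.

Answer: 22

Derivation:
Step 1: enter scope (depth=1)
Step 2: exit scope (depth=0)
Step 3: enter scope (depth=1)
Step 4: declare e=35 at depth 1
Step 5: declare f=(read e)=35 at depth 1
Step 6: exit scope (depth=0)
Step 7: declare b=22 at depth 0
Visible at query point: b=22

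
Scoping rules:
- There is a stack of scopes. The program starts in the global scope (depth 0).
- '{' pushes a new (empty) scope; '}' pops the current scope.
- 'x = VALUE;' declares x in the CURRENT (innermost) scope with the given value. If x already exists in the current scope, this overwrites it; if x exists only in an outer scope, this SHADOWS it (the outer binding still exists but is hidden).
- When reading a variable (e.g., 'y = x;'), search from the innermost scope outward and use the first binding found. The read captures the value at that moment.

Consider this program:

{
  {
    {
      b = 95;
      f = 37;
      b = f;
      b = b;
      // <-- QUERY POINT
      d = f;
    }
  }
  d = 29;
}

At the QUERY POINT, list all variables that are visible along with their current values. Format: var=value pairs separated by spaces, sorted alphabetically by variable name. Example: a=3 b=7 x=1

Step 1: enter scope (depth=1)
Step 2: enter scope (depth=2)
Step 3: enter scope (depth=3)
Step 4: declare b=95 at depth 3
Step 5: declare f=37 at depth 3
Step 6: declare b=(read f)=37 at depth 3
Step 7: declare b=(read b)=37 at depth 3
Visible at query point: b=37 f=37

Answer: b=37 f=37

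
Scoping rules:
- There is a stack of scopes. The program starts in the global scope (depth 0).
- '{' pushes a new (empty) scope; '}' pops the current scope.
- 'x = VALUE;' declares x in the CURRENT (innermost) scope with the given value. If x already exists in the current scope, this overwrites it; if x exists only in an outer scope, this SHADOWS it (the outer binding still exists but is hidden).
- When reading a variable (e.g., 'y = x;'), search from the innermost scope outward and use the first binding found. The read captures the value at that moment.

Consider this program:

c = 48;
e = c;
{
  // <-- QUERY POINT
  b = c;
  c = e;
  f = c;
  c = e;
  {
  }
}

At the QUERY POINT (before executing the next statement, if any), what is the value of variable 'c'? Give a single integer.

Step 1: declare c=48 at depth 0
Step 2: declare e=(read c)=48 at depth 0
Step 3: enter scope (depth=1)
Visible at query point: c=48 e=48

Answer: 48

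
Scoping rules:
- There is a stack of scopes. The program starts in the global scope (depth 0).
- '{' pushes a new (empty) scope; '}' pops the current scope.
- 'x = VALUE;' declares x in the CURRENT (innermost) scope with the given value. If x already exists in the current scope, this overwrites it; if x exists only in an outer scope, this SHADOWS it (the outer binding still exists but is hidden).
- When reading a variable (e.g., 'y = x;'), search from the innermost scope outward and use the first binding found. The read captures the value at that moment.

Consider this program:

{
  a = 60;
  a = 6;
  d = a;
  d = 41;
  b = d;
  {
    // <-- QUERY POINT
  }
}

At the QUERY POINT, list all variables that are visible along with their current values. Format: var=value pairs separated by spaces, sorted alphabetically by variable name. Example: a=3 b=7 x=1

Step 1: enter scope (depth=1)
Step 2: declare a=60 at depth 1
Step 3: declare a=6 at depth 1
Step 4: declare d=(read a)=6 at depth 1
Step 5: declare d=41 at depth 1
Step 6: declare b=(read d)=41 at depth 1
Step 7: enter scope (depth=2)
Visible at query point: a=6 b=41 d=41

Answer: a=6 b=41 d=41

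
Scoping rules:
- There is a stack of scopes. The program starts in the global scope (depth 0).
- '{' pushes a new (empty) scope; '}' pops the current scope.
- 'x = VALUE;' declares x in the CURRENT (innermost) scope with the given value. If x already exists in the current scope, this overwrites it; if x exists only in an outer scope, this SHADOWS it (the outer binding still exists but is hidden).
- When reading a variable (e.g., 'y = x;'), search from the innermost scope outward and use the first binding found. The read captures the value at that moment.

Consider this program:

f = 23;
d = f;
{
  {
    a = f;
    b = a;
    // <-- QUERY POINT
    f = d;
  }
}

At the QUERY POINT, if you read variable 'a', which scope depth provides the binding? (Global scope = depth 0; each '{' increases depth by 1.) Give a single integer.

Step 1: declare f=23 at depth 0
Step 2: declare d=(read f)=23 at depth 0
Step 3: enter scope (depth=1)
Step 4: enter scope (depth=2)
Step 5: declare a=(read f)=23 at depth 2
Step 6: declare b=(read a)=23 at depth 2
Visible at query point: a=23 b=23 d=23 f=23

Answer: 2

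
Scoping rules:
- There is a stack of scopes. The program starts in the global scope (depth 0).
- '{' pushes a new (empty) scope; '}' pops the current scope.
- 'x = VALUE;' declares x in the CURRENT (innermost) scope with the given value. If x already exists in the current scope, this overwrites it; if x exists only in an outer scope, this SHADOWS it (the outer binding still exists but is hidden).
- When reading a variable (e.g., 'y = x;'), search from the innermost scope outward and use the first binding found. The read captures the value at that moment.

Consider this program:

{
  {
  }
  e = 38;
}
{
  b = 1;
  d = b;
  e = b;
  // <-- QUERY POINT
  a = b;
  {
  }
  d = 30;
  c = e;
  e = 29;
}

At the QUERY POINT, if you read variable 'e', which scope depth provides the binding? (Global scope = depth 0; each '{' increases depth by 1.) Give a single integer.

Answer: 1

Derivation:
Step 1: enter scope (depth=1)
Step 2: enter scope (depth=2)
Step 3: exit scope (depth=1)
Step 4: declare e=38 at depth 1
Step 5: exit scope (depth=0)
Step 6: enter scope (depth=1)
Step 7: declare b=1 at depth 1
Step 8: declare d=(read b)=1 at depth 1
Step 9: declare e=(read b)=1 at depth 1
Visible at query point: b=1 d=1 e=1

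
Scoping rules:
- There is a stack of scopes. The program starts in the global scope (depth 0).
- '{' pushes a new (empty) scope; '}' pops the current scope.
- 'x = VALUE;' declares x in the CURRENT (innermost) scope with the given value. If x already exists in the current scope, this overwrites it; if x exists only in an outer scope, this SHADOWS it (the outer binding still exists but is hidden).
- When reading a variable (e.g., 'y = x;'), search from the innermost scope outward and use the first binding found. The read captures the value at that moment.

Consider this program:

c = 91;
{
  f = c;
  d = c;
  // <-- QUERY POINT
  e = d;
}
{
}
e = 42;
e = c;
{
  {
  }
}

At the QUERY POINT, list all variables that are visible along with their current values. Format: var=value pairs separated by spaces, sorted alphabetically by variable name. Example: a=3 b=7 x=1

Step 1: declare c=91 at depth 0
Step 2: enter scope (depth=1)
Step 3: declare f=(read c)=91 at depth 1
Step 4: declare d=(read c)=91 at depth 1
Visible at query point: c=91 d=91 f=91

Answer: c=91 d=91 f=91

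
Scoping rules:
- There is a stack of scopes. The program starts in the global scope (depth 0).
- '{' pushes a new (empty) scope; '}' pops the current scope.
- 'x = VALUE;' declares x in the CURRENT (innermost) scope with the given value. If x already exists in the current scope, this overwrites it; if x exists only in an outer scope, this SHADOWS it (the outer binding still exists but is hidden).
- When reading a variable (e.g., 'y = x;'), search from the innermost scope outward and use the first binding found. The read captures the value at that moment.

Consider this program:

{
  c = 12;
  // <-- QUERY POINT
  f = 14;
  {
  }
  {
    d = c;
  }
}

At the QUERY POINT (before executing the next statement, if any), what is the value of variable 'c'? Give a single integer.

Step 1: enter scope (depth=1)
Step 2: declare c=12 at depth 1
Visible at query point: c=12

Answer: 12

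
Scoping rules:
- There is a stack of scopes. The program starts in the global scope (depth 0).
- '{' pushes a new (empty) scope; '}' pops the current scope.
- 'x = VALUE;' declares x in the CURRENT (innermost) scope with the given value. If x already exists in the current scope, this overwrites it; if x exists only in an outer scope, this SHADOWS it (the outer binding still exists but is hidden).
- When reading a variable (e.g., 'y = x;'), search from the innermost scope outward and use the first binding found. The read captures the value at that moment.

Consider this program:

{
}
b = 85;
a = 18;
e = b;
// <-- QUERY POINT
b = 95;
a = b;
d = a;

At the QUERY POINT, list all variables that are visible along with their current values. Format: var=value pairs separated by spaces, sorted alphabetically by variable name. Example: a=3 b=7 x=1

Step 1: enter scope (depth=1)
Step 2: exit scope (depth=0)
Step 3: declare b=85 at depth 0
Step 4: declare a=18 at depth 0
Step 5: declare e=(read b)=85 at depth 0
Visible at query point: a=18 b=85 e=85

Answer: a=18 b=85 e=85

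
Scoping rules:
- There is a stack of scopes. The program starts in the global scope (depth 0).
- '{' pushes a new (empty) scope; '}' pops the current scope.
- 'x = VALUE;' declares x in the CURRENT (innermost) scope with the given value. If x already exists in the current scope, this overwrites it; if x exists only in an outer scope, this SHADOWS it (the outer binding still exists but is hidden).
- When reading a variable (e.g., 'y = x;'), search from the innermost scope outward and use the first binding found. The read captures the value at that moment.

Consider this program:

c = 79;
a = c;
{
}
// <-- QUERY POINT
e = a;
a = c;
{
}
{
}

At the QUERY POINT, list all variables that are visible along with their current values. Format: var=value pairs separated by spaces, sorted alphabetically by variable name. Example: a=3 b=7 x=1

Answer: a=79 c=79

Derivation:
Step 1: declare c=79 at depth 0
Step 2: declare a=(read c)=79 at depth 0
Step 3: enter scope (depth=1)
Step 4: exit scope (depth=0)
Visible at query point: a=79 c=79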